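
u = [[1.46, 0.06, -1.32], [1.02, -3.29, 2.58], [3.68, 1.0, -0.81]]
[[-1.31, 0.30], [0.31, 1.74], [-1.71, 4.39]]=u @ [[-0.40, 1.24], [0.22, 0.78], [0.56, 1.18]]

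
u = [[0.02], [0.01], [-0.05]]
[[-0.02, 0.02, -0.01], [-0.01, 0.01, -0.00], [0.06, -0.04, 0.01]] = u @ [[-1.19, 0.75, -0.29]]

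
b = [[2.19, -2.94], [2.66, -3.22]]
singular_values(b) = [5.56, 0.14]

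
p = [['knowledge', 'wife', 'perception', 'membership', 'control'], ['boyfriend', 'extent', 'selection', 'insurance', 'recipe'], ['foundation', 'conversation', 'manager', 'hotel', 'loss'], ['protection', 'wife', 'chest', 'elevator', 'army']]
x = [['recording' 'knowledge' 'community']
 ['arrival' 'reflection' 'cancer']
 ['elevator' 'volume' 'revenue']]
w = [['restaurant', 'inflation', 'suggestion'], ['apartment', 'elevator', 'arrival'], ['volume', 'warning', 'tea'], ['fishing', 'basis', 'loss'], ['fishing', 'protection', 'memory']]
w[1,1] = 'elevator'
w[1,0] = 'apartment'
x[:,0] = ['recording', 'arrival', 'elevator']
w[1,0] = 'apartment'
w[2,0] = 'volume'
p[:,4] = ['control', 'recipe', 'loss', 'army']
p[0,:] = ['knowledge', 'wife', 'perception', 'membership', 'control']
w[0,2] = 'suggestion'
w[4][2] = 'memory'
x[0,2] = 'community'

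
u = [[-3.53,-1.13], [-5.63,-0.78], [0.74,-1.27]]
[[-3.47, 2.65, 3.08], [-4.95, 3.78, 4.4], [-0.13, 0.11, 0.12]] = u@[[0.80, -0.61, -0.71], [0.57, -0.44, -0.51]]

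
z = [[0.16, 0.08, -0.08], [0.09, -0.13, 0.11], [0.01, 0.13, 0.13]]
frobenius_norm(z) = 0.33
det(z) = -0.01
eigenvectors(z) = [[(0.28+0j), (-0.7+0j), (-0.7-0j)], [-0.90+0.00j, -0.16+0.25j, (-0.16-0.25j)], [0.35+0.00j, 0.01+0.65j, (0.01-0.65j)]]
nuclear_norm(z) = 0.57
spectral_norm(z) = 0.21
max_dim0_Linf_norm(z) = 0.16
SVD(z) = [[-0.73, -0.43, 0.53], [0.64, -0.15, 0.75], [-0.24, 0.89, 0.39]] @ diag([0.20778854929159418, 0.18279461430252106, 0.1811354403900223]) @ [[-0.29, -0.83, 0.47], [-0.4, 0.55, 0.73], [0.87, -0.03, 0.5]]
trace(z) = 0.16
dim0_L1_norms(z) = [0.26, 0.34, 0.32]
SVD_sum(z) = [[0.04, 0.13, -0.07], [-0.04, -0.11, 0.06], [0.01, 0.04, -0.02]] + [[0.03, -0.04, -0.06],  [0.01, -0.02, -0.02],  [-0.07, 0.09, 0.12]] + [[0.08, -0.0, 0.05], [0.12, -0.0, 0.07], [0.06, -0.00, 0.04]]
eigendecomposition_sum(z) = [[(-0.01-0j), (0.05-0j), -0.02+0.00j], [0.04+0.00j, -0.16+0.00j, 0.06-0.00j], [(-0.02-0j), 0.06-0.00j, -0.02+0.00j]] + [[0.09+0.02j, 0.01+0.04j, (-0.03+0.08j)], [(0.03-0.03j), (0.02+0j), (0.02+0.03j)], [(0.01-0.08j), 0.03-0.01j, 0.08+0.03j]] + [[(0.09-0.02j),0.01-0.04j,-0.03-0.08j], [(0.03+0.03j),(0.02-0j),0.02-0.03j], [(0.01+0.08j),(0.03+0.01j),0.08-0.03j]]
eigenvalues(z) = [(-0.2+0j), (0.18+0.04j), (0.18-0.04j)]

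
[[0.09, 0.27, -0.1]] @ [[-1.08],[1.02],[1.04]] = [[0.07]]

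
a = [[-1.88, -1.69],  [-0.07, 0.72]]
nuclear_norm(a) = 3.14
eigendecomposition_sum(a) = [[-1.89, -1.21],[-0.05, -0.03]] + [[0.01, -0.48], [-0.02, 0.75]]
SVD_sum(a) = [[-1.81, -1.76], [0.32, 0.32]] + [[-0.07,0.07], [-0.39,0.40]]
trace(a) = -1.16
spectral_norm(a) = 2.57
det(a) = -1.47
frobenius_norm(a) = 2.63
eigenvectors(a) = [[-1.0, 0.54],  [-0.03, -0.84]]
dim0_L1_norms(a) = [1.95, 2.41]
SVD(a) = [[-0.98, 0.18], [0.18, 0.98]] @ diag([2.566083698513796, 0.5735978139966686]) @ [[0.72, 0.7], [-0.70, 0.72]]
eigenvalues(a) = [-1.92, 0.76]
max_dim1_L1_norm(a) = 3.57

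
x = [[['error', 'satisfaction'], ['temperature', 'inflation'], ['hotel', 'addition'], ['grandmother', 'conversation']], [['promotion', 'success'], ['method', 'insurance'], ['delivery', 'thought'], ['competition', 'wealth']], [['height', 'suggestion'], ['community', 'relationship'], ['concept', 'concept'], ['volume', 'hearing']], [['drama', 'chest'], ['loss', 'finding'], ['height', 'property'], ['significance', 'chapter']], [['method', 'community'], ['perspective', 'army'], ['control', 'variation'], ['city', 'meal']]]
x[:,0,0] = ['error', 'promotion', 'height', 'drama', 'method']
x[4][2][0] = 'control'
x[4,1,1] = 'army'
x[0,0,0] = 'error'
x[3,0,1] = 'chest'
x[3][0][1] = 'chest'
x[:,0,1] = ['satisfaction', 'success', 'suggestion', 'chest', 'community']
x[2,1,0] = 'community'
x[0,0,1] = 'satisfaction'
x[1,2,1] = 'thought'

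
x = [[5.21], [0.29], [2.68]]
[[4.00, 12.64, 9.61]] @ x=[[50.26]]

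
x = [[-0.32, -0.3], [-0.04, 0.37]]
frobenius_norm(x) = 0.58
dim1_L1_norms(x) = [0.62, 0.41]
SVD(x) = [[-0.80, 0.61], [0.61, 0.80]] @ diag([0.5169922152213811, 0.2522281693239065]) @ [[0.45, 0.90], [-0.90, 0.45]]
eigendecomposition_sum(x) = [[-0.33, -0.14], [-0.02, -0.01]] + [[0.01,-0.16], [-0.02,0.38]]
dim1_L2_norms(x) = [0.44, 0.37]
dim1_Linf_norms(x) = [0.32, 0.37]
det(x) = -0.13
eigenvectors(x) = [[-1.0, 0.39], [-0.06, -0.92]]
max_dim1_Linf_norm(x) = 0.37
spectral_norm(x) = 0.52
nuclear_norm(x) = 0.77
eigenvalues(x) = [-0.34, 0.39]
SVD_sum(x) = [[-0.18, -0.37],[0.14, 0.28]] + [[-0.14,0.07], [-0.18,0.09]]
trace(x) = 0.05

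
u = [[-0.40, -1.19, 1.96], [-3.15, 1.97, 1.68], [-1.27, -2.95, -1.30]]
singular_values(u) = [4.36, 3.28, 2.07]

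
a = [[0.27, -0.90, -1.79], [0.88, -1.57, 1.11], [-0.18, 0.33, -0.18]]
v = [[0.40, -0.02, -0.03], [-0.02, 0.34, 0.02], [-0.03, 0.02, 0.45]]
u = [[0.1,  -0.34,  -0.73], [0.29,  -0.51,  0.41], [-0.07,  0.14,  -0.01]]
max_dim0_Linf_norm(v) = 0.45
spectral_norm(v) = 0.47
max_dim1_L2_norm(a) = 2.11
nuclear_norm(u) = 1.54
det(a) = 0.00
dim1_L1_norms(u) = [1.17, 1.21, 0.22]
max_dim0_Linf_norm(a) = 1.79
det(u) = -0.00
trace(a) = -1.48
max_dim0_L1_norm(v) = 0.5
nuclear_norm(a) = 4.17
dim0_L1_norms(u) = [0.46, 0.99, 1.15]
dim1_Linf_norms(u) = [0.73, 0.51, 0.14]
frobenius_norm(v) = 0.69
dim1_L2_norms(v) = [0.4, 0.34, 0.45]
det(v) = 0.06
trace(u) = -0.42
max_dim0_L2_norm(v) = 0.45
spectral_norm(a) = 2.19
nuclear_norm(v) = 1.19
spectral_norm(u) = 0.84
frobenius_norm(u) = 1.09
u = v @ a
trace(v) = 1.19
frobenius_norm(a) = 2.96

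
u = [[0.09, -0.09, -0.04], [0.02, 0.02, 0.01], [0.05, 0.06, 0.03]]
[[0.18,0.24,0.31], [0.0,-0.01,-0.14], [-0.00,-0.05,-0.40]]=u @ [[0.93, 0.84, -1.75],  [-3.27, -3.70, -4.56],  [4.87, 4.25, -1.33]]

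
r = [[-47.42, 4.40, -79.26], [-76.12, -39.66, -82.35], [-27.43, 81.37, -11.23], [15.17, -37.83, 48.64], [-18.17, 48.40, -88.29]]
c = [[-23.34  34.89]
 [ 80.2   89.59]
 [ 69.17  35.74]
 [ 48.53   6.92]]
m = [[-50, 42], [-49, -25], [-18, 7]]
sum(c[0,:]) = 11.55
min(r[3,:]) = -37.83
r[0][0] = -47.42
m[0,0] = -50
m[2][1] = 7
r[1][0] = -76.12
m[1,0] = -49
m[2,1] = 7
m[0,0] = -50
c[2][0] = 69.17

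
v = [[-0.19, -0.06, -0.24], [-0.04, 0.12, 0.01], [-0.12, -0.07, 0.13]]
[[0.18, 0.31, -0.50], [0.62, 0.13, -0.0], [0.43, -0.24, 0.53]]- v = [[0.37, 0.37, -0.26], [0.66, 0.01, -0.01], [0.55, -0.17, 0.40]]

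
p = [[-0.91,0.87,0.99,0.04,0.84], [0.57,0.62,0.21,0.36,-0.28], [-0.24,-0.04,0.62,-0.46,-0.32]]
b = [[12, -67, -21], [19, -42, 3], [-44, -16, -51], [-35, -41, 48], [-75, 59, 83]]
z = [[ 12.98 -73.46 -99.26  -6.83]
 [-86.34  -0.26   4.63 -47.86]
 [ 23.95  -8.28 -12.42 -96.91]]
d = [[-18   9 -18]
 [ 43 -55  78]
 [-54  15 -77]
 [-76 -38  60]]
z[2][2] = -12.42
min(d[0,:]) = -18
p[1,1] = 0.621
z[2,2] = -12.42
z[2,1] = -8.28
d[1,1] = -55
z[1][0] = -86.34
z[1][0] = -86.34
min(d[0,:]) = -18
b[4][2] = 83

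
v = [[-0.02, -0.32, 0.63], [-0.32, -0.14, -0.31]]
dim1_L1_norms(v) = [0.97, 0.77]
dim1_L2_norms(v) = [0.71, 0.47]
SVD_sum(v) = [[0.10, -0.22, 0.65], [-0.04, 0.09, -0.27]] + [[-0.12, -0.10, -0.02], [-0.28, -0.23, -0.04]]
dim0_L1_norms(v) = [0.34, 0.46, 0.94]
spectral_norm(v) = 0.75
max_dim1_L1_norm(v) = 0.97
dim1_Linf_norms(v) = [0.63, 0.32]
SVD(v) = [[-0.92, 0.39],[0.39, 0.92]] @ diag([0.7485774747544517, 0.39677671843273316]) @ [[-0.14, 0.32, -0.94], [-0.76, -0.64, -0.10]]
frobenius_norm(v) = 0.85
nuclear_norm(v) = 1.15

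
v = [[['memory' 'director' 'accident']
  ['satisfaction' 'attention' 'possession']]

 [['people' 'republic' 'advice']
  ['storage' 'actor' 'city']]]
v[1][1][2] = 'city'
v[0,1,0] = 'satisfaction'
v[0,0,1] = 'director'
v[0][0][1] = 'director'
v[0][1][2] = 'possession'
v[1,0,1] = 'republic'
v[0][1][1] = 'attention'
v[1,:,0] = ['people', 'storage']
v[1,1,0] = 'storage'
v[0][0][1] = 'director'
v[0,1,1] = 'attention'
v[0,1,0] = 'satisfaction'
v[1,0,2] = 'advice'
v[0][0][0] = 'memory'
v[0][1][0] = 'satisfaction'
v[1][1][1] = 'actor'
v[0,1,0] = 'satisfaction'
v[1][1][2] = 'city'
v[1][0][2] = 'advice'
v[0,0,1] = 'director'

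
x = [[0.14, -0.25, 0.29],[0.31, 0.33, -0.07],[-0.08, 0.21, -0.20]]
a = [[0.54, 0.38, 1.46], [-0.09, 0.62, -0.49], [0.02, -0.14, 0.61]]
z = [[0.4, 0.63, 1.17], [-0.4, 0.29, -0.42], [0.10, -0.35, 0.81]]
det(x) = 0.00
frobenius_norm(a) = 1.90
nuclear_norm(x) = 0.96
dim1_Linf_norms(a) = [1.46, 0.62, 0.61]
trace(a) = 1.77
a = z + x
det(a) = 0.18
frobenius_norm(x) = 0.68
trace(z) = 1.50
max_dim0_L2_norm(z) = 1.48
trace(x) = 0.27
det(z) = 0.34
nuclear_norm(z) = 2.61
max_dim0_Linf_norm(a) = 1.46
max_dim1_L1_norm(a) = 2.38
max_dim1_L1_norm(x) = 0.71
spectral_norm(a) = 1.74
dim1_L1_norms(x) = [0.68, 0.71, 0.49]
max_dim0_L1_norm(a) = 2.56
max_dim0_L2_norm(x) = 0.46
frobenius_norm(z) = 1.77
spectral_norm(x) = 0.56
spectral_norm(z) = 1.58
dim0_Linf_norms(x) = [0.31, 0.33, 0.29]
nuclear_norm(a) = 2.62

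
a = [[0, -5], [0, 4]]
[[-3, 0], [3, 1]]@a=[[0, 15], [0, -11]]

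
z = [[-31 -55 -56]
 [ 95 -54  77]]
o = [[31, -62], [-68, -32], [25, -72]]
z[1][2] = 77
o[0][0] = 31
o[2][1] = -72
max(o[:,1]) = -32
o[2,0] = 25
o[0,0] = 31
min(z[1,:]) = -54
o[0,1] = -62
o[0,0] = 31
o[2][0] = 25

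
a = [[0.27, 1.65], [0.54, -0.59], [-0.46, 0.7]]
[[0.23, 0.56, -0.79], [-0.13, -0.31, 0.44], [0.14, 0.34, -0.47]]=a @ [[-0.07, -0.17, 0.24], [0.15, 0.37, -0.52]]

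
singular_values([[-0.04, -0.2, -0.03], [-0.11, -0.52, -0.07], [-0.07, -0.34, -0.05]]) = [0.67, 0.0, 0.0]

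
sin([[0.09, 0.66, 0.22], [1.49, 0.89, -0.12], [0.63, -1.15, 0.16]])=[[-0.01, 0.49, 0.19], [1.03, 0.54, -0.13], [0.79, -0.84, 0.19]]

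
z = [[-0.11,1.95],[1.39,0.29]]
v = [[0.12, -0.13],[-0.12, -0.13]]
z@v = [[-0.25, -0.24], [0.13, -0.22]]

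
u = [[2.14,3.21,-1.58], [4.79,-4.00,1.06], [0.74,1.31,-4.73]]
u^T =[[2.14, 4.79, 0.74],[3.21, -4.0, 1.31],[-1.58, 1.06, -4.73]]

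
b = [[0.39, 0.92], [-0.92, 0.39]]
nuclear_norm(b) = 2.00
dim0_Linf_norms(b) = [0.92, 0.92]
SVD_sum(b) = [[0.39, 0.00],[-0.92, 0.00]] + [[0.0, 0.92], [0.00, 0.39]]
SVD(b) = [[-0.39, 0.92], [0.92, 0.39]] @ diag([0.9992497185388647, 0.9992497185388646]) @ [[-1.0, -0.0],[0.00, 1.0]]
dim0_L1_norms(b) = [1.31, 1.31]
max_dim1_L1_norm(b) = 1.31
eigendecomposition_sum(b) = [[0.20+0.46j, 0.46-0.20j], [(-0.46+0.2j), (0.2+0.46j)]] + [[(0.2-0.46j), 0.46+0.20j],[(-0.46-0.2j), (0.2-0.46j)]]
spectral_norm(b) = 1.00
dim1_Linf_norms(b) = [0.92, 0.92]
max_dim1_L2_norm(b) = 1.0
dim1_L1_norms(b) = [1.31, 1.31]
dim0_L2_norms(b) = [1.0, 1.0]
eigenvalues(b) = [(0.39+0.92j), (0.39-0.92j)]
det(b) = 1.00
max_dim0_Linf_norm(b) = 0.92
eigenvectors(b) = [[0.71+0.00j, 0.71-0.00j],[0.71j, -0.71j]]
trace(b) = 0.78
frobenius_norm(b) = 1.41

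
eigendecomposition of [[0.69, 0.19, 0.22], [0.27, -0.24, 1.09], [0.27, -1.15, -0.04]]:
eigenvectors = [[(0.97+0j), (0.15+0.04j), 0.15-0.04j], [0.24+0.00j, (-0.04+0.68j), (-0.04-0.68j)], [(-0.02+0j), -0.72+0.00j, -0.72-0.00j]]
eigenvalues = [(0.73+0j), (-0.16+1.08j), (-0.16-1.08j)]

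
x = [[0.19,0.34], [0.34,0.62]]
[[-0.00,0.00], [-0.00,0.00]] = x @ [[0.05, -0.03], [-0.03, 0.02]]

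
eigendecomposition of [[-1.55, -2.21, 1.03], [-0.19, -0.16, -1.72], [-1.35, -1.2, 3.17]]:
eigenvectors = [[0.38, 0.88, 0.77], [-0.44, 0.36, -0.62], [0.81, 0.31, 0.11]]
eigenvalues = [3.18, -2.09, 0.37]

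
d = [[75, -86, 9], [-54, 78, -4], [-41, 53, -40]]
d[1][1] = 78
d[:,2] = [9, -4, -40]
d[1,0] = -54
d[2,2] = -40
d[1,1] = 78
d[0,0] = 75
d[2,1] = 53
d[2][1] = 53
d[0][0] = 75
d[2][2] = -40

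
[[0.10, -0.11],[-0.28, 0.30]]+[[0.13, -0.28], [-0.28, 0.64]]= [[0.23,  -0.39], [-0.56,  0.94]]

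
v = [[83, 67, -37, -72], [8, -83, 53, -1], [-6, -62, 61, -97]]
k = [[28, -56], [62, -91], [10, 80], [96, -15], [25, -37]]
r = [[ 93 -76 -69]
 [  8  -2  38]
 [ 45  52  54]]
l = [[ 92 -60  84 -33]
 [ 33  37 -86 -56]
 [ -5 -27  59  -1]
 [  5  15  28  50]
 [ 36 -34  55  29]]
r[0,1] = -76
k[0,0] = 28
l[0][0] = 92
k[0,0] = 28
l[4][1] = -34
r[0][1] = -76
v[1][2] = 53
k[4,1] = -37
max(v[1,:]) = 53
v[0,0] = 83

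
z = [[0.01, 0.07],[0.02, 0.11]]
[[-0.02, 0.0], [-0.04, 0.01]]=z @ [[0.94, 2.26],[-0.49, -0.28]]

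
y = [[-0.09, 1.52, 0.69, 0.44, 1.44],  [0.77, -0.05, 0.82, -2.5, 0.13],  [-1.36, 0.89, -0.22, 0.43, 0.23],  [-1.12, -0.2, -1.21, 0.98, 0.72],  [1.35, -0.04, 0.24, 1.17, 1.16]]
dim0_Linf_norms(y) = [1.36, 1.52, 1.21, 2.5, 1.44]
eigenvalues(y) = [(-1.22+1.21j), (-1.22-1.21j), (0.01+0j), (1.99+0j), (2.22+0j)]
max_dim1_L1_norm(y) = 4.27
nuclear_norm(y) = 9.26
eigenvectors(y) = [[(0.32-0.11j), 0.32+0.11j, (-0.41+0j), (-0.56+0j), (0.32+0j)], [-0.20+0.46j, -0.20-0.46j, (-0.56+0j), (-0.65+0j), -0.31+0.00j], [(0.52+0j), (0.52-0j), 0.68+0.00j, (0.13+0j), -0.15+0.00j], [0.38+0.27j, 0.38-0.27j, (0.12+0j), 0.39+0.00j, 0.37+0.00j], [-0.31-0.22j, (-0.31+0.22j), 0.19+0.00j, -0.30+0.00j, 0.80+0.00j]]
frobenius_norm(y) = 4.94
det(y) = 0.14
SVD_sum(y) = [[-0.31,0.13,-0.25,0.64,0.20],[1.01,-0.42,0.81,-2.06,-0.65],[-0.46,0.19,-0.37,0.94,0.3],[-0.70,0.29,-0.56,1.43,0.45],[-0.25,0.10,-0.20,0.50,0.16]] + [[0.93, 0.67, 0.74, 0.26, 1.1], [0.23, 0.17, 0.18, 0.06, 0.27], [-0.14, -0.1, -0.11, -0.04, -0.17], [-0.3, -0.22, -0.24, -0.09, -0.36], [0.89, 0.64, 0.70, 0.25, 1.05]] + [[-0.71,0.69,0.17,-0.48,0.19], [-0.44,0.42,0.10,-0.3,0.11], [-0.77,0.75,0.18,-0.52,0.2], [-0.06,0.06,0.02,-0.04,0.02], [0.72,-0.70,-0.17,0.49,-0.19]] + [[0.0, 0.03, 0.03, 0.02, -0.05], [-0.03, -0.22, -0.28, -0.21, 0.4], [0.01, 0.06, 0.07, 0.05, -0.1], [-0.05, -0.34, -0.43, -0.32, 0.61], [-0.01, -0.08, -0.1, -0.07, 0.14]] + [[0.00,  0.0,  -0.0,  -0.0,  -0.0],[-0.0,  -0.00,  0.0,  0.00,  0.00],[-0.00,  -0.00,  0.00,  0.0,  0.0],[0.0,  0.0,  -0.0,  -0.00,  -0.00],[-0.0,  -0.00,  0.0,  0.0,  0.00]]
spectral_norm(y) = 3.47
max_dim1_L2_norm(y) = 2.74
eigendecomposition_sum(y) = [[(-0.35+0.16j), (0.39+0.1j), (0.01+0.17j), 0.28+0.27j, 0.17-0.12j], [(0.17-0.56j), -0.51+0.33j, (-0.2-0.16j), (-0.58+0.04j), -0.03+0.30j], [(-0.59+0.07j), 0.52+0.35j, -0.07+0.25j, 0.27+0.53j, 0.30-0.09j], [-0.47-0.26j, 0.20+0.53j, (-0.18+0.15j), (-0.07+0.53j), (0.27+0.09j)], [0.38+0.21j, (-0.16-0.43j), (0.15-0.12j), 0.06-0.43j, (-0.22-0.07j)]] + [[(-0.35-0.16j), (0.39-0.1j), (0.01-0.17j), (0.28-0.27j), 0.17+0.12j], [(0.17+0.56j), (-0.51-0.33j), -0.20+0.16j, (-0.58-0.04j), (-0.03-0.3j)], [(-0.59-0.07j), 0.52-0.35j, (-0.07-0.25j), 0.27-0.53j, (0.3+0.09j)], [-0.47+0.26j, 0.20-0.53j, -0.18-0.15j, (-0.07-0.53j), (0.27-0.09j)], [0.38-0.21j, (-0.16+0.43j), 0.15+0.12j, 0.06+0.43j, -0.22+0.07j]] + [[0.00+0.00j, (-0-0j), -0.01-0.00j, 0.00-0.00j, -0.00-0.00j], [0.00+0.00j, (-0-0j), (-0.01-0j), -0j, -0.00-0.00j], [-0.01-0.00j, 0.00+0.00j, (0.01+0j), (-0+0j), (0.01+0j)], [-0.00-0.00j, 0j, 0.00+0.00j, (-0+0j), 0j], [(-0-0j), 0.00+0.00j, 0.00+0.00j, -0.00+0.00j, 0.00+0.00j]] + [[(0.48-0j),(0.79+0j),0.88-0.00j,-0.68+0.00j,0.61+0.00j], [(0.55-0j),0.92+0.00j,(1.02-0j),(-0.79+0j),(0.71+0j)], [-0.11+0.00j,(-0.18-0j),-0.20+0.00j,0.15-0.00j,(-0.14-0j)], [(-0.33+0j),-0.55-0.00j,-0.60+0.00j,(0.47-0j),(-0.42-0j)], [(0.25-0j),0.42+0.00j,0.47-0.00j,-0.36+0.00j,0.32+0.00j]] + [[(0.13-0j),(-0.05+0j),-0.21-0.00j,0.56-0.00j,0.51-0.00j], [-0.13+0.00j,(0.05-0j),(0.21+0j),-0.55+0.00j,-0.50+0.00j], [-0.06+0.00j,(0.03-0j),(0.1+0j),(-0.27+0j),-0.24+0.00j], [(0.15-0j),-0.06+0.00j,(-0.25-0j),(0.66-0j),0.60-0.00j], [0.33-0.00j,-0.13+0.00j,-0.53-0.00j,(1.41-0j),1.27-0.00j]]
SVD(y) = [[-0.23,0.69,0.53,0.06,-0.43], [0.74,0.17,0.32,-0.53,0.21], [-0.33,-0.10,0.57,0.14,0.73], [-0.51,-0.23,0.05,-0.82,-0.15], [-0.18,0.66,-0.54,-0.19,0.46]] @ diag([3.466707303131956, 2.5667782300364332, 2.1425157469007288, 1.0775292950893283, 0.00684724246043675]) @ [[0.4, -0.17, 0.32, -0.81, -0.26], [0.53, 0.38, 0.42, 0.15, 0.62], [-0.63, 0.61, 0.15, -0.43, 0.16], [0.06, 0.38, 0.48, 0.36, -0.7], [-0.41, -0.56, 0.68, 0.12, 0.2]]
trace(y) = 1.78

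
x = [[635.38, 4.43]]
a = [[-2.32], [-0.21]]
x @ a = [[-1475.01]]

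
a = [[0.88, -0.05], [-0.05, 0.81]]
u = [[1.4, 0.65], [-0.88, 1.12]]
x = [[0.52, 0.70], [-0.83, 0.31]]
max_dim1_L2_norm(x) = 0.89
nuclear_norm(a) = 1.69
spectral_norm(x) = 0.99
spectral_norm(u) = 1.66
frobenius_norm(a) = 1.20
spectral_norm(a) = 0.91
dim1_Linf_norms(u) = [1.4, 1.12]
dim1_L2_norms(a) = [0.88, 0.81]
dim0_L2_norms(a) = [0.88, 0.81]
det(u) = 2.14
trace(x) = 0.83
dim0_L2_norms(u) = [1.65, 1.29]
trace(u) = 2.52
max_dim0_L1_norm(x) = 1.35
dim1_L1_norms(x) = [1.22, 1.14]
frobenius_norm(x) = 1.24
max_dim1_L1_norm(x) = 1.22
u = x + a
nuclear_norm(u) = 2.95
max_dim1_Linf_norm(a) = 0.88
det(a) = 0.71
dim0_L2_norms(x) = [0.98, 0.77]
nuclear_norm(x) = 1.74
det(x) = 0.74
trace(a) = 1.69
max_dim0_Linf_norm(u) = 1.4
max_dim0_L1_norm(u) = 2.28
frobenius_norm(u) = 2.10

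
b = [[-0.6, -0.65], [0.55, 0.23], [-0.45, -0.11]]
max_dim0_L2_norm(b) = 0.93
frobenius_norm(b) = 1.16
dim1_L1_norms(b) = [1.25, 0.78, 0.56]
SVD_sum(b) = [[-0.70, -0.51],[0.47, 0.34],[-0.35, -0.25]] + [[0.1, -0.14], [0.08, -0.11], [-0.1, 0.14]]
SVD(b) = [[-0.77,-0.63], [0.51,-0.48], [-0.38,0.62]] @ diag([1.1282254840101373, 0.28214758058521583]) @ [[0.81, 0.58], [-0.58, 0.81]]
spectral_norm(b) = 1.13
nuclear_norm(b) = 1.41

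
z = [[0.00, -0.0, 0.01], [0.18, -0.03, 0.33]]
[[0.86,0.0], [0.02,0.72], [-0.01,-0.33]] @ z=[[0.00, 0.00, 0.01], [0.13, -0.02, 0.24], [-0.06, 0.01, -0.11]]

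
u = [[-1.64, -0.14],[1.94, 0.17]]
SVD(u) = [[-0.65, 0.76], [0.76, 0.65]] @ diag([2.549841568939319, 0.002823704848060437]) @ [[1.00,0.09], [-0.09,1.0]]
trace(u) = -1.47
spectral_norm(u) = 2.55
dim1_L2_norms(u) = [1.65, 1.95]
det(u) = -0.01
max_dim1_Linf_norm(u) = 1.94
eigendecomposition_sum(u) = [[-1.64,-0.14],[1.93,0.16]] + [[-0.0,-0.0], [0.01,0.01]]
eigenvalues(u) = [-1.47, 0.0]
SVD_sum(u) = [[-1.64,  -0.14], [1.94,  0.17]] + [[-0.00, 0.0],[-0.00, 0.0]]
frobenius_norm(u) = 2.55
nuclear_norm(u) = 2.55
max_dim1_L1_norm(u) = 2.11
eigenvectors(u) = [[-0.65, 0.08], [0.76, -1.00]]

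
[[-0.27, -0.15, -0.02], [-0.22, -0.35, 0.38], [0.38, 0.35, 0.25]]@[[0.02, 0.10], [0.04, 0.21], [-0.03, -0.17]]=[[-0.01,-0.06], [-0.03,-0.16], [0.01,0.07]]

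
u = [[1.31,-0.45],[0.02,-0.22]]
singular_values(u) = [1.39, 0.2]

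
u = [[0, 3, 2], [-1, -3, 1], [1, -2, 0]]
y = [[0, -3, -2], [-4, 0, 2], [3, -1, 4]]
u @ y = [[-6, -2, 14], [15, 2, 0], [8, -3, -6]]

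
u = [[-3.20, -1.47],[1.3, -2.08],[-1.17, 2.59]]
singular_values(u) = [3.78, 3.5]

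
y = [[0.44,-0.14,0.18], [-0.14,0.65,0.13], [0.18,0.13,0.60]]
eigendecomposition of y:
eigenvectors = [[-0.75,  -0.66,  0.05], [-0.42,  0.53,  0.74], [0.52,  -0.53,  0.67]]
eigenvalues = [0.24, 0.7, 0.76]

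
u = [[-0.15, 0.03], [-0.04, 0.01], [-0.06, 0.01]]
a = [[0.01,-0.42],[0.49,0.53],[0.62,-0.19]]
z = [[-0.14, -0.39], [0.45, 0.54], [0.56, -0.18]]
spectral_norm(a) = 0.84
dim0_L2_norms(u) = [0.17, 0.03]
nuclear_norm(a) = 1.48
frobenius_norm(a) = 1.06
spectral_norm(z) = 0.84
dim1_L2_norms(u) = [0.15, 0.04, 0.06]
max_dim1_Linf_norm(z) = 0.56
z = a + u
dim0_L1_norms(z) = [1.15, 1.11]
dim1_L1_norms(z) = [0.53, 0.99, 0.74]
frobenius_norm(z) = 1.01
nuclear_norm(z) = 1.39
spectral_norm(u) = 0.17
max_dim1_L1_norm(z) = 0.99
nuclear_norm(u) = 0.17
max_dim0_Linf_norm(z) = 0.56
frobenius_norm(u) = 0.17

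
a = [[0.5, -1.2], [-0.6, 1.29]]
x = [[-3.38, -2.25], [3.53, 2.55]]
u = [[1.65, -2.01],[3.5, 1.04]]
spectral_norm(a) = 1.93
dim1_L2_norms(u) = [2.6, 3.65]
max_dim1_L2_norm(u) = 3.65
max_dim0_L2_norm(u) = 3.87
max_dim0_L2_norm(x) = 4.89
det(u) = 8.75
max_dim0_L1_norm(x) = 6.91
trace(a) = 1.79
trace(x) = -0.83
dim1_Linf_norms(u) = [2.01, 3.5]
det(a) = -0.07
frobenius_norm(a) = 1.93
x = a @ u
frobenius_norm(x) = 5.95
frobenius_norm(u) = 4.48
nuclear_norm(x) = 6.07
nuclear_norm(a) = 1.97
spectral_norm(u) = 3.87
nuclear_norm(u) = 6.13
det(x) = -0.68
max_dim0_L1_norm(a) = 2.49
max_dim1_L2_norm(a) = 1.42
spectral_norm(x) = 5.95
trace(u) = 2.69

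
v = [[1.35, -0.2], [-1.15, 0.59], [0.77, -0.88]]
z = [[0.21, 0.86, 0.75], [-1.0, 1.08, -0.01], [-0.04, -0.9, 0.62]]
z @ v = [[-0.13,  -0.19],[-2.6,  0.85],[1.46,  -1.07]]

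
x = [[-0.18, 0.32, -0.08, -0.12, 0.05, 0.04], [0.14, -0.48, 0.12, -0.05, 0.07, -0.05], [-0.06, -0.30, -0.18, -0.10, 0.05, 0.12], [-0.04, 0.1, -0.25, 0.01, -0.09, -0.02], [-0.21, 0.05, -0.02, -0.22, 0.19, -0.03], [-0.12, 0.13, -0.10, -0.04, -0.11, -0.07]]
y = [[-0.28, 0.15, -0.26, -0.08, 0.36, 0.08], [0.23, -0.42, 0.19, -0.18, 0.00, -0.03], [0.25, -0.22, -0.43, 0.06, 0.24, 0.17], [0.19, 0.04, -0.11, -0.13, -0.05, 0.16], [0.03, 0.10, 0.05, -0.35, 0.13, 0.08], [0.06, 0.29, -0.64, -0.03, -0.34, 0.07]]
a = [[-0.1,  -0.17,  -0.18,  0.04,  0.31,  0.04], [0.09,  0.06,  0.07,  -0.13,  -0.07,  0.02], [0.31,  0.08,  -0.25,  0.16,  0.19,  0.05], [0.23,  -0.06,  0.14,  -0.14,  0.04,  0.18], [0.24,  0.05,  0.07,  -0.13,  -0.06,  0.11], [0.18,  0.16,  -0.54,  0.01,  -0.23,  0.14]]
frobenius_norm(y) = 1.37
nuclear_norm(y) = 2.85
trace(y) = -1.06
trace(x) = -0.71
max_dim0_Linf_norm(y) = 0.64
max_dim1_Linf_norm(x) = 0.48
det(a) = 0.00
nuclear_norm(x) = 1.76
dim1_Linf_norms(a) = [0.31, 0.13, 0.31, 0.23, 0.24, 0.54]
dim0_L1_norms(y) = [1.04, 1.22, 1.68, 0.83, 1.12, 0.59]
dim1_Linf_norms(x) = [0.32, 0.48, 0.3, 0.25, 0.22, 0.13]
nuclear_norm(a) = 2.04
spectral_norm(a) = 0.73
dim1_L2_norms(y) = [0.56, 0.55, 0.62, 0.31, 0.4, 0.79]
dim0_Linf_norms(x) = [0.21, 0.48, 0.25, 0.22, 0.19, 0.12]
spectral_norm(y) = 0.92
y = x + a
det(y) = -0.00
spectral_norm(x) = 0.72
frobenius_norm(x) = 0.93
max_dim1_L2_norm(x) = 0.52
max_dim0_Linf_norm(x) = 0.48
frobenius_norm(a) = 1.04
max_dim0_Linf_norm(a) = 0.54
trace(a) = -0.35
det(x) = -0.00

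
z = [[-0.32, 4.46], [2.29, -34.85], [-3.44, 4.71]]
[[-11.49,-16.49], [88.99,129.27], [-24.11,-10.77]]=z @ [[3.86, -2.14], [-2.3, -3.85]]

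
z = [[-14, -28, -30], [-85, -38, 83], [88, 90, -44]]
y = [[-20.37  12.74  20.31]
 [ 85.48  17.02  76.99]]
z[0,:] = [-14, -28, -30]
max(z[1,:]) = 83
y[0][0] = -20.37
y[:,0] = [-20.37, 85.48]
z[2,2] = -44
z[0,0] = -14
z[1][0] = -85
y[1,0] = 85.48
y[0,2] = 20.31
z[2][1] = 90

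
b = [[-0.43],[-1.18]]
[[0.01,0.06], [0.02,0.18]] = b@[[-0.02,-0.15]]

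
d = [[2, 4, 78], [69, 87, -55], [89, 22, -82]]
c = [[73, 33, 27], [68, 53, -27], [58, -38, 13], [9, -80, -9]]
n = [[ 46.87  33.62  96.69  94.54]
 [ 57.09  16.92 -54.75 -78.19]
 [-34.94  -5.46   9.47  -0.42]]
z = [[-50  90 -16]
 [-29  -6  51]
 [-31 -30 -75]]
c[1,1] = 53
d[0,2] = 78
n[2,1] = -5.46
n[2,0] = -34.94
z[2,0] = -31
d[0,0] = 2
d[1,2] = -55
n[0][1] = 33.62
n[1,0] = 57.09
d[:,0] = [2, 69, 89]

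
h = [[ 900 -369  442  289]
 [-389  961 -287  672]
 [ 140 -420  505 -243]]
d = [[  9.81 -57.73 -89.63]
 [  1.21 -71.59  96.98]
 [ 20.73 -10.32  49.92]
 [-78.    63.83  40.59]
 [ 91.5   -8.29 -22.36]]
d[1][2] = 96.98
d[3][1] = 63.83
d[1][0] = 1.21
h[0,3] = 289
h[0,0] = 900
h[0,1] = -369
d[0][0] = 9.81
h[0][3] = 289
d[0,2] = -89.63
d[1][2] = 96.98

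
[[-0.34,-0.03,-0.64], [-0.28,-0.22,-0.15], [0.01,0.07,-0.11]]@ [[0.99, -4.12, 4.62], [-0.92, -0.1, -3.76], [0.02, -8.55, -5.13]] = [[-0.32,6.88,1.83], [-0.08,2.46,0.30], [-0.06,0.89,0.35]]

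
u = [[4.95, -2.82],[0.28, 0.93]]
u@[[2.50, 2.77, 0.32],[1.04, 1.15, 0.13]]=[[9.44, 10.47, 1.22], [1.67, 1.85, 0.21]]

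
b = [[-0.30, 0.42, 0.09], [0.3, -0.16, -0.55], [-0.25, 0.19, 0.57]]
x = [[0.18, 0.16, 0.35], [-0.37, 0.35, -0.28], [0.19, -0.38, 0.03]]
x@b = [[-0.09, 0.12, 0.13], [0.29, -0.26, -0.39], [-0.18, 0.15, 0.24]]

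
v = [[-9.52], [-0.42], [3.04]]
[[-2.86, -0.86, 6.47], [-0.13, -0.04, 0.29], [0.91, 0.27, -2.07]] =v @ [[0.3, 0.09, -0.68]]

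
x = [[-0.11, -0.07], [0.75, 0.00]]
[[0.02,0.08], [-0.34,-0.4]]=x@ [[-0.45, -0.54], [0.4, -0.28]]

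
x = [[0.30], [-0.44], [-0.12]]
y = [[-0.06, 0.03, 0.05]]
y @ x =[[-0.04]]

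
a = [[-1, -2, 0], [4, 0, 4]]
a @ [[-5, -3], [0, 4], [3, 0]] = [[5, -5], [-8, -12]]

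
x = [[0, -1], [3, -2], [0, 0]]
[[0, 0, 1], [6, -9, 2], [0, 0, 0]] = x @ [[2, -3, 0], [0, 0, -1]]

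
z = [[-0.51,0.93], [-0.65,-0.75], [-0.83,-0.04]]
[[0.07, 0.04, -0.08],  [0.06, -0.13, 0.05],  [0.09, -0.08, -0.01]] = z@[[-0.11, 0.09, 0.01], [0.02, 0.09, -0.08]]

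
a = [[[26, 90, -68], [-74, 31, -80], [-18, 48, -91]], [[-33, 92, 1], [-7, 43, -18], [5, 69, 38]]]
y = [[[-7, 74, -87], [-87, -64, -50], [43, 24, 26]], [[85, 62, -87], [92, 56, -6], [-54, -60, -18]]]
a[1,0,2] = 1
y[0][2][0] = 43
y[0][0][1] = 74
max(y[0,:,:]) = 74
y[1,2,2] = -18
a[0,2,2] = -91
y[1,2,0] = -54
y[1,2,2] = -18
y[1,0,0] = 85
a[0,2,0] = -18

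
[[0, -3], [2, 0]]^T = [[0, 2], [-3, 0]]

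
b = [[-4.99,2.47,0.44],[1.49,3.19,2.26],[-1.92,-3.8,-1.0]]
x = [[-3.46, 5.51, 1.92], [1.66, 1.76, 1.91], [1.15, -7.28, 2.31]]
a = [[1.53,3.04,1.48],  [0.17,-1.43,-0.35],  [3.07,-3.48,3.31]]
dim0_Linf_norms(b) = [4.99, 3.8, 2.26]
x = b + a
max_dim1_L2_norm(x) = 7.72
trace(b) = -2.80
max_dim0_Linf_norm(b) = 4.99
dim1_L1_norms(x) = [10.89, 5.33, 10.74]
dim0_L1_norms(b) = [8.4, 9.46, 3.7]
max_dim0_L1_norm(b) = 9.46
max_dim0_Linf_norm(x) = 7.28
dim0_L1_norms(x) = [6.27, 14.55, 6.14]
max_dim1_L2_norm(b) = 5.59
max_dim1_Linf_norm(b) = 4.99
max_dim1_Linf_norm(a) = 3.48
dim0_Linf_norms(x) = [3.46, 7.28, 2.31]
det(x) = -98.29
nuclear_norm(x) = 16.13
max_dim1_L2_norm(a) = 5.7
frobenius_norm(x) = 10.73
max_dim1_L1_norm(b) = 7.9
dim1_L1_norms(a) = [6.05, 1.95, 9.86]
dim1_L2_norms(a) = [3.71, 1.48, 5.7]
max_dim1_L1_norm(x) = 10.89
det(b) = -33.77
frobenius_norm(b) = 8.24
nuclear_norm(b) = 12.56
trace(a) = 3.41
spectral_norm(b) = 5.99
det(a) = -8.46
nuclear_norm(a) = 10.03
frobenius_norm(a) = 6.96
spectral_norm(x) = 9.71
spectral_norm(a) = 5.77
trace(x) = 0.61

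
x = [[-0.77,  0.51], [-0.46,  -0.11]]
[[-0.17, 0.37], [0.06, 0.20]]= x @ [[-0.04, -0.44], [-0.4, 0.06]]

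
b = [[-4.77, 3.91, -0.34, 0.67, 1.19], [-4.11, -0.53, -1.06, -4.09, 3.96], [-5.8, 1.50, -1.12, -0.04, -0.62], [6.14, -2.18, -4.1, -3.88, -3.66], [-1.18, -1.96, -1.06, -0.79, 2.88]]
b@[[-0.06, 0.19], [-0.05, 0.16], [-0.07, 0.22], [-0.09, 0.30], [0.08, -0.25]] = [[0.15, -0.45], [1.03, -3.32], [0.31, -0.97], [0.08, -0.33], [0.54, -1.73]]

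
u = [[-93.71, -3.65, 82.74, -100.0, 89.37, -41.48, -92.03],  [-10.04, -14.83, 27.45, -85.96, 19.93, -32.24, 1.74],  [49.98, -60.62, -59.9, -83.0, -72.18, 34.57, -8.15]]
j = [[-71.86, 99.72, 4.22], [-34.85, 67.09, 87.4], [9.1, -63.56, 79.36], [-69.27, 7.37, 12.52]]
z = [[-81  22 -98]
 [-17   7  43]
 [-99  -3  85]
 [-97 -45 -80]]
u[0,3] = -100.0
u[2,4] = -72.18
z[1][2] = 43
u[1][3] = -85.96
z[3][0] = -97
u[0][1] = -3.65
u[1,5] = -32.24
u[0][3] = -100.0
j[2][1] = -63.56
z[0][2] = -98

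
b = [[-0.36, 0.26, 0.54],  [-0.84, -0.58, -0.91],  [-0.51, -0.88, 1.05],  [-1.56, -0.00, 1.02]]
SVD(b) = [[-0.25, 0.21, 0.31], [-0.07, -0.97, -0.09], [-0.54, 0.14, -0.82], [-0.8, -0.08, 0.47]] @ diag([2.2626784238982642, 1.4061616783455766, 0.9342888655965127]) @ [[0.74, 0.20, -0.65],  [0.56, 0.35, 0.75],  [-0.38, 0.91, -0.15]]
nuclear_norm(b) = 4.60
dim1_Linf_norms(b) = [0.54, 0.91, 1.05, 1.56]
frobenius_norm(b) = 2.82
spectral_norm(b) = 2.26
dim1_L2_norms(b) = [0.7, 1.37, 1.46, 1.86]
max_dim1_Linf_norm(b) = 1.56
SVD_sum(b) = [[-0.41,-0.11,0.36], [-0.11,-0.03,0.1], [-0.91,-0.25,0.79], [-1.33,-0.36,1.17]] + [[0.17, 0.10, 0.22],[-0.76, -0.48, -1.02],[0.11, 0.07, 0.14],[-0.06, -0.04, -0.08]] + [[-0.11, 0.27, -0.04],  [0.03, -0.07, 0.01],  [0.29, -0.70, 0.11],  [-0.16, 0.40, -0.06]]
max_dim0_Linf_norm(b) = 1.56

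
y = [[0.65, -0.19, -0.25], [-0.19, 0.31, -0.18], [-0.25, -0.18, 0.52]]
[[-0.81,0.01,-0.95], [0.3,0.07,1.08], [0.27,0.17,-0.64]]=y @ [[-1.07, 1.04, -1.37],[0.40, 1.67, 1.93],[0.15, 1.4, -1.23]]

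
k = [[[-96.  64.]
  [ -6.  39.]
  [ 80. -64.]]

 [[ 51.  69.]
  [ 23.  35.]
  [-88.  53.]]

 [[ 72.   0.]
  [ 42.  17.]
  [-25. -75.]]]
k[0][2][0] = 80.0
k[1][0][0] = 51.0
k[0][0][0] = -96.0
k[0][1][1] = 39.0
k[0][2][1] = -64.0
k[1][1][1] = 35.0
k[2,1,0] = 42.0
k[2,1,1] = 17.0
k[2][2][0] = -25.0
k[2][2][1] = -75.0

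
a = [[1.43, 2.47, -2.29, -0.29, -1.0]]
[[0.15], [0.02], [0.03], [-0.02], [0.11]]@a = [[0.21, 0.37, -0.34, -0.04, -0.15], [0.03, 0.05, -0.05, -0.01, -0.02], [0.04, 0.07, -0.07, -0.01, -0.03], [-0.03, -0.05, 0.05, 0.01, 0.02], [0.16, 0.27, -0.25, -0.03, -0.11]]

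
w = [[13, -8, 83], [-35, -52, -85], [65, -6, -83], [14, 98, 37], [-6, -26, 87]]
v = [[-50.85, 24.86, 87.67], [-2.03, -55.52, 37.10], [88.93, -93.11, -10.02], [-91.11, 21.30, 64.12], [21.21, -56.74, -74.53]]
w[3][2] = 37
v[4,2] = -74.53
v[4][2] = -74.53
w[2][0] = 65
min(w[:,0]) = -35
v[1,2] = 37.1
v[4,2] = -74.53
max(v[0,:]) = 87.67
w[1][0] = -35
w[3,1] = 98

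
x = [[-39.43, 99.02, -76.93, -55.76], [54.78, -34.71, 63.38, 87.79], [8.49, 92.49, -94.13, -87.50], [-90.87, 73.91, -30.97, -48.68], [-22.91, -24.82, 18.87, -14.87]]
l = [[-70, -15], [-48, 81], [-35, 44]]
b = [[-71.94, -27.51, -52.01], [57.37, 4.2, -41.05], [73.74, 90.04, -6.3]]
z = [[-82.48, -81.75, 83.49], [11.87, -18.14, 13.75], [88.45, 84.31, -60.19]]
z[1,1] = -18.14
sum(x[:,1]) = 205.89000000000001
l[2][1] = 44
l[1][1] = 81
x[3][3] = -48.68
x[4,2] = 18.87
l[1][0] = -48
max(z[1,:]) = 13.75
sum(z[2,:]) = 112.57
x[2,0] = 8.49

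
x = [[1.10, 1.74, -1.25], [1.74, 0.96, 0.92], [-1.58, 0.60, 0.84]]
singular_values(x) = [2.96, 1.68, 1.61]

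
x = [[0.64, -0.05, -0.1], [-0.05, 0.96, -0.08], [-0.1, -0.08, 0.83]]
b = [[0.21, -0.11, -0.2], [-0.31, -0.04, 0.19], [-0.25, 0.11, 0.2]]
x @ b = [[0.17,-0.08,-0.16], [-0.29,-0.04,0.18], [-0.20,0.11,0.17]]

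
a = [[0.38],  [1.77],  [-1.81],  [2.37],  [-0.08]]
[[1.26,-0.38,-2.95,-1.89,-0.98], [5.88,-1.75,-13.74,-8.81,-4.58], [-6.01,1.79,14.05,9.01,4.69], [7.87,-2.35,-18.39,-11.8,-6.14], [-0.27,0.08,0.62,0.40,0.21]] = a@[[3.32, -0.99, -7.76, -4.98, -2.59]]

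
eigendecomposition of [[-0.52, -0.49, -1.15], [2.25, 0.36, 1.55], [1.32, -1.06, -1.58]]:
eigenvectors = [[-0.32+0.19j, (-0.32-0.19j), -0.17+0.00j],[(0.71+0j), 0.71-0.00j, (-0.88+0j)],[-0.09+0.59j, -0.09-0.59j, 0.45+0.00j]]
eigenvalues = [(-0.87+1.89j), (-0.87-1.89j), (-0+0j)]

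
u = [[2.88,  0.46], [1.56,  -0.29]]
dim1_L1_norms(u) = [3.34, 1.85]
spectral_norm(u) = 3.29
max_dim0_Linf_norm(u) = 2.88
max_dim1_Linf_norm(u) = 2.88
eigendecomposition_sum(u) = [[2.91, 0.40], [1.34, 0.18]] + [[-0.03, 0.06], [0.22, -0.47]]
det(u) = -1.55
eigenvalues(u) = [3.09, -0.5]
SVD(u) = [[-0.88,-0.47],[-0.47,0.88]] @ diag([3.2864039911989846, 0.4724921233537965]) @ [[-1.00, -0.08], [0.08, -1.00]]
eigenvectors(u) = [[0.91, -0.13], [0.42, 0.99]]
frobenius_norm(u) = 3.32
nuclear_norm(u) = 3.76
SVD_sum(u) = [[2.9, 0.24],[1.53, 0.13]] + [[-0.02, 0.22], [0.03, -0.42]]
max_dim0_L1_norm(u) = 4.44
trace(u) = 2.59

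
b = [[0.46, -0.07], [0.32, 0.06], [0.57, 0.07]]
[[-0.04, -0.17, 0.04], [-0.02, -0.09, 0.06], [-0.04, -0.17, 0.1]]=b@[[-0.08, -0.33, 0.14], [0.01, 0.22, 0.33]]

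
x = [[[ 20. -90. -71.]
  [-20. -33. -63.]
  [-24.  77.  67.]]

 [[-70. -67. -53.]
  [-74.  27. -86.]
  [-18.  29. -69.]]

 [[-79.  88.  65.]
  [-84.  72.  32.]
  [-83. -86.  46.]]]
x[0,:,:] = [[20.0, -90.0, -71.0], [-20.0, -33.0, -63.0], [-24.0, 77.0, 67.0]]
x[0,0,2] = -71.0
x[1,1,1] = 27.0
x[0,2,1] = 77.0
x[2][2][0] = -83.0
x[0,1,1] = -33.0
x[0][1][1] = -33.0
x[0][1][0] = -20.0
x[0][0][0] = 20.0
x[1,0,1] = -67.0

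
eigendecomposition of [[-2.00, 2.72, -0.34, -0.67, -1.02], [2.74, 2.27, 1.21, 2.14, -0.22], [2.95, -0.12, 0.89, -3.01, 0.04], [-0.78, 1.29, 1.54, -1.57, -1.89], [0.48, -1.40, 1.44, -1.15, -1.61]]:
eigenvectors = [[(-0.38+0j),-0.72+0.00j,(-0.25+0.27j),-0.25-0.27j,(-0.4+0j)], [-0.87+0.00j,0.46+0.00j,-0.03-0.15j,(-0.03+0.15j),0.21+0.00j], [-0.09+0.00j,(0.14+0j),(0.75+0j),(0.75-0j),(0.51+0j)], [(-0.23+0j),(-0.49+0j),(0.11-0.2j),(0.11+0.2j),(-0.04+0j)], [(0.2+0j),(0.09+0j),(0.43-0.22j),0.43+0.22j,0.73+0.00j]]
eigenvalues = [(4.23+0j), (-4+0j), (-0.51+1.86j), (-0.51-1.86j), (-1.22+0j)]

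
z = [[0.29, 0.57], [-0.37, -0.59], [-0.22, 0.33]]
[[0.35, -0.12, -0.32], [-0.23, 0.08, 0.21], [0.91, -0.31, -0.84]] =z @ [[-1.83, 0.62, 1.69],[1.54, -0.52, -1.42]]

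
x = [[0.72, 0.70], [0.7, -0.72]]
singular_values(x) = [1.0, 1.0]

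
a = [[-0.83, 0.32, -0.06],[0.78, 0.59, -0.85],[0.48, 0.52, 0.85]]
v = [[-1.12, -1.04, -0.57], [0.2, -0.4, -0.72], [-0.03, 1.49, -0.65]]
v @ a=[[-0.16, -1.27, 0.47],[-0.82, -0.55, -0.28],[0.88, 0.53, -1.82]]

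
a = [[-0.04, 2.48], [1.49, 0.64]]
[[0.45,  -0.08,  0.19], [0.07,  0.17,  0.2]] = a @[[-0.03, 0.13, 0.10], [0.18, -0.03, 0.08]]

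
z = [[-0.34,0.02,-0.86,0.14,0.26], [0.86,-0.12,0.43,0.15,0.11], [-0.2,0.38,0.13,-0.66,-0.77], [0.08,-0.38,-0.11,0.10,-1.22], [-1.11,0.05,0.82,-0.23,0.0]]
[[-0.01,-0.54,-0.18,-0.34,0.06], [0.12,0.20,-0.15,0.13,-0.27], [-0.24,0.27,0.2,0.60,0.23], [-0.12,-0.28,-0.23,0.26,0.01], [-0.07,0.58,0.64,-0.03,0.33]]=z @ [[0.06, -0.02, -0.3, 0.23, -0.26], [0.02, 0.52, 0.18, 0.3, -0.06], [0.06, 0.65, 0.33, 0.15, -0.02], [0.24, 0.02, -0.13, -0.38, -0.27], [0.11, 0.01, 0.07, -0.34, -0.03]]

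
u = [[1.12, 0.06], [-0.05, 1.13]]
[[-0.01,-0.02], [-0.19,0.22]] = u @ [[-0.0, -0.03],[-0.17, 0.19]]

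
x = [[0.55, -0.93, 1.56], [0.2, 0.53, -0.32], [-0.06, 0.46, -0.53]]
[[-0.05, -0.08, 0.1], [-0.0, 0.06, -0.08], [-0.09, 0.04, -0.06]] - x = [[-0.6,0.85,-1.46], [-0.20,-0.47,0.24], [-0.03,-0.42,0.47]]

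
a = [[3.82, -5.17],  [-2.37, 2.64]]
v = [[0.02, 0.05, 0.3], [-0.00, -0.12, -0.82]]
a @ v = [[0.08, 0.81, 5.39], [-0.05, -0.44, -2.88]]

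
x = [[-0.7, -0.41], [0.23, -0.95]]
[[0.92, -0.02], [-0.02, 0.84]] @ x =[[-0.65,-0.36], [0.21,-0.79]]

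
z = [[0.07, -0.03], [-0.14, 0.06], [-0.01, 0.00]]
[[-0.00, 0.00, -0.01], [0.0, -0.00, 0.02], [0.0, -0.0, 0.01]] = z@ [[-0.07, 0.15, -0.86],[-0.13, 0.29, -1.61]]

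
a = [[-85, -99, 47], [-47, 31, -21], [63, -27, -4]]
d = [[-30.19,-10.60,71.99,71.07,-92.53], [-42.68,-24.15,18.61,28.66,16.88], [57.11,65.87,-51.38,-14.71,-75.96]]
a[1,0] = -47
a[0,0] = -85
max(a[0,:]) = 47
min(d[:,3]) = -14.71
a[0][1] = -99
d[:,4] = [-92.53, 16.88, -75.96]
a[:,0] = [-85, -47, 63]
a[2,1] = -27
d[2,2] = -51.38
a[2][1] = -27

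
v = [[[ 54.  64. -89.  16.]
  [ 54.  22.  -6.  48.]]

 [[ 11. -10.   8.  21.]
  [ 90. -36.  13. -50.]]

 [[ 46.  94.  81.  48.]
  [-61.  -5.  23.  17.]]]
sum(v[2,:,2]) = 104.0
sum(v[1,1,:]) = 17.0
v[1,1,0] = 90.0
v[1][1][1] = -36.0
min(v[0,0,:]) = -89.0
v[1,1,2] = 13.0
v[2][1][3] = 17.0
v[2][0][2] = 81.0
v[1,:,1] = [-10.0, -36.0]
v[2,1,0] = -61.0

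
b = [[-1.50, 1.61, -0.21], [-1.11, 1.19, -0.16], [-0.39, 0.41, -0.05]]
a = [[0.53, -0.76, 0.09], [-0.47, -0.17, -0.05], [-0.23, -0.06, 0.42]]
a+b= [[-0.97, 0.85, -0.12],[-1.58, 1.02, -0.21],[-0.62, 0.35, 0.37]]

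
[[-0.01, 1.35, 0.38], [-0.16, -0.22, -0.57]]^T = [[-0.01, -0.16], [1.35, -0.22], [0.38, -0.57]]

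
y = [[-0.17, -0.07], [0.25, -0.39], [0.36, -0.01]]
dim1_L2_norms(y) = [0.18, 0.46, 0.36]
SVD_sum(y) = [[-0.08,0.06], [0.35,-0.25], [0.25,-0.17]] + [[-0.09, -0.13], [-0.10, -0.14], [0.11, 0.16]]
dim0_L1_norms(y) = [0.78, 0.47]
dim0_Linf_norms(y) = [0.36, 0.39]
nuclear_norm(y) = 0.84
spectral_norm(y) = 0.53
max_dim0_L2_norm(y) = 0.47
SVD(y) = [[-0.19,-0.51], [0.81,-0.57], [0.56,0.65]] @ diag([0.5327282297311654, 0.3070840817227404]) @ [[0.82, -0.58], [0.58, 0.82]]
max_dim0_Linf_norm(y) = 0.39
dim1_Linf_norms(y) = [0.17, 0.39, 0.36]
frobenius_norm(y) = 0.61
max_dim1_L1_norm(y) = 0.64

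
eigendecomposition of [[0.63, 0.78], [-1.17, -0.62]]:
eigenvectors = [[-0.41-0.48j, (-0.41+0.48j)], [(0.77+0j), (0.77-0j)]]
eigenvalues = [0.72j, -0.72j]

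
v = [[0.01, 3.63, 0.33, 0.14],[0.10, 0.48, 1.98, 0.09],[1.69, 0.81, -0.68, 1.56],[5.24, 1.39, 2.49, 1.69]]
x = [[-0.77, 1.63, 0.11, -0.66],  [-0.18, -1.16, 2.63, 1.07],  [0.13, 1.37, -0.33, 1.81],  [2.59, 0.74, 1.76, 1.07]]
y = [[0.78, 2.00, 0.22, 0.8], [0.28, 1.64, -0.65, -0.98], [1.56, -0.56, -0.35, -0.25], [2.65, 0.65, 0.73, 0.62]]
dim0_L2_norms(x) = [2.71, 2.54, 3.18, 2.45]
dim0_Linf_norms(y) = [2.65, 2.0, 0.73, 0.98]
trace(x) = -1.19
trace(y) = 2.69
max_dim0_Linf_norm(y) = 2.65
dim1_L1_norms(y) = [3.8, 3.55, 2.72, 4.65]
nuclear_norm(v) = 13.16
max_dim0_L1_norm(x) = 4.9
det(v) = -37.18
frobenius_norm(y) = 4.55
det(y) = 4.86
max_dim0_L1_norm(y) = 5.27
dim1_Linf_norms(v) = [3.63, 1.98, 1.69, 5.24]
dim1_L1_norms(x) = [3.17, 5.04, 3.64, 6.16]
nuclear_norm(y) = 7.85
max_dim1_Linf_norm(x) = 2.63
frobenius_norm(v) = 7.89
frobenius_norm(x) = 5.47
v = x + y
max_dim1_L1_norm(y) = 4.65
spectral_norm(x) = 3.97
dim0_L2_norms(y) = [3.18, 2.73, 1.06, 1.43]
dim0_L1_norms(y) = [5.27, 4.85, 1.95, 2.65]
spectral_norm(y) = 3.52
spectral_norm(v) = 6.66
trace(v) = 1.50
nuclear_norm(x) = 10.29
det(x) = -33.99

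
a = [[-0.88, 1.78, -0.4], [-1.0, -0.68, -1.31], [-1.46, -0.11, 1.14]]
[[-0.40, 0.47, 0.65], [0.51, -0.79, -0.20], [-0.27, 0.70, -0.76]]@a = [[-1.07, -1.10, 0.29], [0.63, 1.47, 0.6], [0.65, -0.87, -1.68]]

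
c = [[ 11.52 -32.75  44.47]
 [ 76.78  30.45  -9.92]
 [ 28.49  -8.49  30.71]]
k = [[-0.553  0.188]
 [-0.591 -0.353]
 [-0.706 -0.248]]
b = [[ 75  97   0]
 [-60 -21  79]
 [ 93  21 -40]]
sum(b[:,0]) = 108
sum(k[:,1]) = -0.413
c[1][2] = -9.92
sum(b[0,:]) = 172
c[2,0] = 28.49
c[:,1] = [-32.75, 30.45, -8.49]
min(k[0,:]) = -0.553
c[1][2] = -9.92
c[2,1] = -8.49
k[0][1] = 0.188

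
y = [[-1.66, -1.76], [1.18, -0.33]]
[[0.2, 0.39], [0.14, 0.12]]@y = [[0.13, -0.48], [-0.09, -0.29]]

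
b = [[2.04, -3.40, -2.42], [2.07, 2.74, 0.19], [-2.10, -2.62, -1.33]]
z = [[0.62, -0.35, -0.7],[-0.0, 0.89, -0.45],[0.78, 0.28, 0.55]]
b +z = [[2.66, -3.75, -3.12], [2.07, 3.63, -0.26], [-1.32, -2.34, -0.78]]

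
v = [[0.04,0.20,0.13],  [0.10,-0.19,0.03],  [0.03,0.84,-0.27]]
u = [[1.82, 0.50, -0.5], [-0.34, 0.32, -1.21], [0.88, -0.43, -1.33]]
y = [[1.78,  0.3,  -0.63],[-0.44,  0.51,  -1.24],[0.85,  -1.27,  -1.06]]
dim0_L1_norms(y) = [3.07, 2.08, 2.93]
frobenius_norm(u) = 2.87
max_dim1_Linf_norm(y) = 1.78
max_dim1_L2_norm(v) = 0.88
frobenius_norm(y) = 3.02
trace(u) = 0.81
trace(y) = 1.23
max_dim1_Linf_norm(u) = 1.82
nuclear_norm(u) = 4.53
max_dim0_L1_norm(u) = 3.04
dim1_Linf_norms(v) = [0.2, 0.19, 0.84]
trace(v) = -0.42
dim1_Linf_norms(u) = [1.82, 1.21, 1.33]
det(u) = -2.41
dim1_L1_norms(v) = [0.37, 0.32, 1.14]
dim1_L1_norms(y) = [2.71, 2.19, 3.18]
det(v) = 0.02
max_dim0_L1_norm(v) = 1.23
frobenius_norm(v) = 0.94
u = v + y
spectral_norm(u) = 2.36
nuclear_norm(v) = 1.21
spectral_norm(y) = 2.32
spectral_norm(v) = 0.92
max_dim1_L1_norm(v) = 1.14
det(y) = -4.30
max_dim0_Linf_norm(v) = 0.84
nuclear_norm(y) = 5.05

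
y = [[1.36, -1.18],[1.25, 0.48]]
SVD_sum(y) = [[1.57, -0.71], [0.86, -0.39]] + [[-0.21, -0.47], [0.39, 0.87]]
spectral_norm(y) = 1.97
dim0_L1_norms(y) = [2.61, 1.66]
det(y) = 2.13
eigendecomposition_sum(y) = [[(0.68+0.39j), (-0.59+0.48j)], [(0.63-0.51j), (0.24+0.74j)]] + [[(0.68-0.39j), (-0.59-0.48j)],[0.63+0.51j, (0.24-0.74j)]]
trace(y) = 1.84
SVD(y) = [[-0.88, -0.48], [-0.48, 0.88]] @ diag([1.9654059263897634, 1.0826262256716284]) @ [[-0.91,0.41], [0.41,0.91]]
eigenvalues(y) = [(0.92+1.13j), (0.92-1.13j)]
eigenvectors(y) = [[0.25+0.65j,  (0.25-0.65j)], [0.72+0.00j,  0.72-0.00j]]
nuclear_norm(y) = 3.05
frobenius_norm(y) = 2.24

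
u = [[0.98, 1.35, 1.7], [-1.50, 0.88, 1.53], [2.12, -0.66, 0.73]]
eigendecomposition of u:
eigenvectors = [[(0.7+0j), 0.13-0.38j, (0.13+0.38j)], [0.03+0.00j, 0.76+0.00j, (0.76-0j)], [(0.72+0j), (-0.36+0.35j), -0.36-0.35j]]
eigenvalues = [(2.77+0j), (-0.09+1.47j), (-0.09-1.47j)]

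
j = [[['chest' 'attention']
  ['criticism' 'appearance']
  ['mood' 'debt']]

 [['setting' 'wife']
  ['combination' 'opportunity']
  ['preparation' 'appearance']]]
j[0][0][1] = 'attention'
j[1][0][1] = 'wife'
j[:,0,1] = ['attention', 'wife']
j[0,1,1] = 'appearance'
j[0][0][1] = 'attention'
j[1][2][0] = 'preparation'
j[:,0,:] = [['chest', 'attention'], ['setting', 'wife']]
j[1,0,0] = 'setting'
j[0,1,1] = 'appearance'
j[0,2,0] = 'mood'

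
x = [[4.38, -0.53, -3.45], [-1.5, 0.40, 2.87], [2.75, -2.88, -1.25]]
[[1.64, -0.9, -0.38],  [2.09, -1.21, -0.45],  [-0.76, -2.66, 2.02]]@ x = [[7.49, -0.13, -7.77], [9.73, -0.30, -10.12], [6.22, -6.48, -7.54]]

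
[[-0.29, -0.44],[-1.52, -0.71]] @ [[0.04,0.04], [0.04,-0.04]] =[[-0.03, 0.01], [-0.09, -0.03]]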